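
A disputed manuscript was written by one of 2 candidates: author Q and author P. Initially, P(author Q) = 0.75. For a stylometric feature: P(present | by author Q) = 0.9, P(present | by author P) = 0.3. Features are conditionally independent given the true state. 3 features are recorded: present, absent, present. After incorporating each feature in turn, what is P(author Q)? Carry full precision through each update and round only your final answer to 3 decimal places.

0.794

After 'present': P(author Q) = 0.9·0.7500 / (0.9·0.7500 + 0.3·0.2500) ≈ 0.9000
After 'absent': P(author Q) = 0.1·0.9000 / (0.1·0.9000 + 0.7·0.1000) ≈ 0.5625
After 'present': P(author Q) = 0.9·0.5625 / (0.9·0.5625 + 0.3·0.4375) ≈ 0.7941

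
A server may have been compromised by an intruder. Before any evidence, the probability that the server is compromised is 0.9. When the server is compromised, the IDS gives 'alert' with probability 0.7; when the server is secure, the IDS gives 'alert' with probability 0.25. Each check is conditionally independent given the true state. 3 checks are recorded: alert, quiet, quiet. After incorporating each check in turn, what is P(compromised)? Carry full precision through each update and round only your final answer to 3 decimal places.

After 'alert': P(compromised) = 0.7·0.9000 / (0.7·0.9000 + 0.25·0.1000) ≈ 0.9618
After 'quiet': P(compromised) = 0.3·0.9618 / (0.3·0.9618 + 0.75·0.0382) ≈ 0.9097
After 'quiet': P(compromised) = 0.3·0.9097 / (0.3·0.9097 + 0.75·0.0903) ≈ 0.8013

0.801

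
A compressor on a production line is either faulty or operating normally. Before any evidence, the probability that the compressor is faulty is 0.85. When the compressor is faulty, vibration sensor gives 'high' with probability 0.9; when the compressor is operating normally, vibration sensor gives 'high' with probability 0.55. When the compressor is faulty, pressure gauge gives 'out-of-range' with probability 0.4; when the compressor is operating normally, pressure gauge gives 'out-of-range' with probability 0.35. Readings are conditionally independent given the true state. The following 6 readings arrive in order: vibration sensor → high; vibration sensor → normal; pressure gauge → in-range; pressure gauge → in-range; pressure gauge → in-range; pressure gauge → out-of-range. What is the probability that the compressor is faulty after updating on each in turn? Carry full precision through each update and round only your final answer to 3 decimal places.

After vibration sensor='high': P(faulty) = 0.9·0.8500 / (0.9·0.8500 + 0.55·0.1500) ≈ 0.9027
After vibration sensor='normal': P(faulty) = 0.1·0.9027 / (0.1·0.9027 + 0.45·0.0973) ≈ 0.6733
After pressure gauge='in-range': P(faulty) = 0.6·0.6733 / (0.6·0.6733 + 0.65·0.3267) ≈ 0.6554
After pressure gauge='in-range': P(faulty) = 0.6·0.6554 / (0.6·0.6554 + 0.65·0.3446) ≈ 0.6371
After pressure gauge='in-range': P(faulty) = 0.6·0.6371 / (0.6·0.6371 + 0.65·0.3629) ≈ 0.6184
After pressure gauge='out-of-range': P(faulty) = 0.4·0.6184 / (0.4·0.6184 + 0.35·0.3816) ≈ 0.6494

0.649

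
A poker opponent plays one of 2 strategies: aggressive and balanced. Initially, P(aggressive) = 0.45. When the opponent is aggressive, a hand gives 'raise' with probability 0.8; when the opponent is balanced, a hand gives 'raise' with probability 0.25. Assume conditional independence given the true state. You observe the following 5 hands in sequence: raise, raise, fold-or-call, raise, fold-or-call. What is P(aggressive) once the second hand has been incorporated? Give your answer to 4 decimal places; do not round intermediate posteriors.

Apply Bayes' rule sequentially, carrying P(aggressive) forward.
After 'raise': P(aggressive) = 0.8·0.4500 / (0.8·0.4500 + 0.25·0.5500) ≈ 0.7236
After 'raise': P(aggressive) = 0.8·0.7236 / (0.8·0.7236 + 0.25·0.2764) ≈ 0.8934

0.8934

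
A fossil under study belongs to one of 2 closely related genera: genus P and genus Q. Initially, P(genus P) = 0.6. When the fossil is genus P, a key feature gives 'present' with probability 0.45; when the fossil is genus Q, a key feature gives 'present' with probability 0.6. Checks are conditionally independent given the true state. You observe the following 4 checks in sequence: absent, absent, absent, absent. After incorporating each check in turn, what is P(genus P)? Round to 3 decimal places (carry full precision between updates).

After 'absent': P(genus P) = 0.55·0.6000 / (0.55·0.6000 + 0.4·0.4000) ≈ 0.6735
After 'absent': P(genus P) = 0.55·0.6735 / (0.55·0.6735 + 0.4·0.3265) ≈ 0.7393
After 'absent': P(genus P) = 0.55·0.7393 / (0.55·0.7393 + 0.4·0.2607) ≈ 0.7959
After 'absent': P(genus P) = 0.55·0.7959 / (0.55·0.7959 + 0.4·0.2041) ≈ 0.8428

0.843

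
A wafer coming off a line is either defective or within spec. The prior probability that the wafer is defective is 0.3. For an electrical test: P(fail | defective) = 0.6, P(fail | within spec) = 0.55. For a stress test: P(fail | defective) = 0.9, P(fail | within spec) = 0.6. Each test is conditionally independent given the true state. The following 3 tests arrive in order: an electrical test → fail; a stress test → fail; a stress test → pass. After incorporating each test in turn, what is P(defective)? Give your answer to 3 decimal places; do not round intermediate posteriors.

After an electrical test='fail': P(defective) = 0.6·0.3000 / (0.6·0.3000 + 0.55·0.7000) ≈ 0.3186
After a stress test='fail': P(defective) = 0.9·0.3186 / (0.9·0.3186 + 0.6·0.6814) ≈ 0.4122
After a stress test='pass': P(defective) = 0.1·0.4122 / (0.1·0.4122 + 0.4·0.5878) ≈ 0.1492

0.149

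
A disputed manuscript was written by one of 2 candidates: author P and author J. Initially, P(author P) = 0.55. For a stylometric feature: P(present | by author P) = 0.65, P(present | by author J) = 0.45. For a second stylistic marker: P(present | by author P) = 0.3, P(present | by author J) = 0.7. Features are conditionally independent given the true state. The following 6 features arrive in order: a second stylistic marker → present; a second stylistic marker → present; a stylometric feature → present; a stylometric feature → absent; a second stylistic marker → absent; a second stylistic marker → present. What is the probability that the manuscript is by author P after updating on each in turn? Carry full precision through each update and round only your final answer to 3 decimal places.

After a second stylistic marker='present': P(author P) = 0.3·0.5500 / (0.3·0.5500 + 0.7·0.4500) ≈ 0.3438
After a second stylistic marker='present': P(author P) = 0.3·0.3438 / (0.3·0.3438 + 0.7·0.6562) ≈ 0.1833
After a stylometric feature='present': P(author P) = 0.65·0.1833 / (0.65·0.1833 + 0.45·0.8167) ≈ 0.2449
After a stylometric feature='absent': P(author P) = 0.35·0.2449 / (0.35·0.2449 + 0.55·0.7551) ≈ 0.1711
After a second stylistic marker='absent': P(author P) = 0.7·0.1711 / (0.7·0.1711 + 0.3·0.8289) ≈ 0.3250
After a second stylistic marker='present': P(author P) = 0.3·0.3250 / (0.3·0.3250 + 0.7·0.6750) ≈ 0.1711

0.171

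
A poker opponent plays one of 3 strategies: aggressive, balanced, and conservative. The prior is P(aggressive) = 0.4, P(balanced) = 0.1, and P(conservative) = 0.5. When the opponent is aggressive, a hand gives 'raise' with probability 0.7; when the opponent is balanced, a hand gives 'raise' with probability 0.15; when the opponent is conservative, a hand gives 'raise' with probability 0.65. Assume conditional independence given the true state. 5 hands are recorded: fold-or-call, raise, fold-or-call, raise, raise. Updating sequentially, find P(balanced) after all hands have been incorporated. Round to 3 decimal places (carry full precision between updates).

0.008

After 'fold-or-call': normaliser = 0.3·0.4000 + 0.85·0.1000 + 0.35·0.5000; P(aggressive) ≈ 0.3158, P(balanced) ≈ 0.2237, P(conservative) ≈ 0.4605
After 'raise': normaliser = 0.7·0.3158 + 0.15·0.2237 + 0.65·0.4605; P(aggressive) ≈ 0.3990, P(balanced) ≈ 0.0606, P(conservative) ≈ 0.5404
After 'fold-or-call': normaliser = 0.3·0.3990 + 0.85·0.0606 + 0.35·0.5404; P(aggressive) ≈ 0.3322, P(balanced) ≈ 0.1429, P(conservative) ≈ 0.5249
After 'raise': normaliser = 0.7·0.3322 + 0.15·0.1429 + 0.65·0.5249; P(aggressive) ≈ 0.3908, P(balanced) ≈ 0.0360, P(conservative) ≈ 0.5732
After 'raise': normaliser = 0.7·0.3908 + 0.15·0.0360 + 0.65·0.5732; P(aggressive) ≈ 0.4198, P(balanced) ≈ 0.0083, P(conservative) ≈ 0.5719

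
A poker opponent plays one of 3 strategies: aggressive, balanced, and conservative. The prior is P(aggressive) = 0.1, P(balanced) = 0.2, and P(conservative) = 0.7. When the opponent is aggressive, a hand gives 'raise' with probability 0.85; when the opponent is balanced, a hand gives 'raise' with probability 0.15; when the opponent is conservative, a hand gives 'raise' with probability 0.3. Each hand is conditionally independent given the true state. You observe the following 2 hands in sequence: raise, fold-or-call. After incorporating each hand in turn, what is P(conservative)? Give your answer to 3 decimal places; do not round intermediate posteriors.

Each posterior becomes the prior for the next update.
After 'raise': normaliser = 0.85·0.1000 + 0.15·0.2000 + 0.3·0.7000; P(aggressive) ≈ 0.2615, P(balanced) ≈ 0.0923, P(conservative) ≈ 0.6462
After 'fold-or-call': normaliser = 0.15·0.2615 + 0.85·0.0923 + 0.7·0.6462; P(aggressive) ≈ 0.0688, P(balanced) ≈ 0.1377, P(conservative) ≈ 0.7935

0.794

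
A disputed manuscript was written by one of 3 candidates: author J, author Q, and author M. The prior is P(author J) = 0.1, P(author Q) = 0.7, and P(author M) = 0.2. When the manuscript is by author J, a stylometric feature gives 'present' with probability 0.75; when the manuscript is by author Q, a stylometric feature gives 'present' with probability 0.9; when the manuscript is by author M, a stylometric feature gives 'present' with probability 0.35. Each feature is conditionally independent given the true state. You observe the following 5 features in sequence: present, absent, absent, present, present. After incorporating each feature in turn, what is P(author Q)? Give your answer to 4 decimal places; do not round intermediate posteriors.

0.4491

Apply Bayes' rule sequentially, carrying P(author Q) forward.
After 'present': normaliser = 0.75·0.1000 + 0.9·0.7000 + 0.35·0.2000; P(author J) ≈ 0.0968, P(author Q) ≈ 0.8129, P(author M) ≈ 0.0903
After 'absent': normaliser = 0.25·0.0968 + 0.1·0.8129 + 0.65·0.0903; P(author J) ≈ 0.1473, P(author Q) ≈ 0.4951, P(author M) ≈ 0.3576
After 'absent': normaliser = 0.25·0.1473 + 0.1·0.4951 + 0.65·0.3576; P(author J) ≈ 0.1156, P(author Q) ≈ 0.1553, P(author M) ≈ 0.7291
After 'present': normaliser = 0.75·0.1156 + 0.9·0.1553 + 0.35·0.7291; P(author J) ≈ 0.1799, P(author Q) ≈ 0.2902, P(author M) ≈ 0.5298
After 'present': normaliser = 0.75·0.1799 + 0.9·0.2902 + 0.35·0.5298; P(author J) ≈ 0.2321, P(author Q) ≈ 0.4491, P(author M) ≈ 0.3188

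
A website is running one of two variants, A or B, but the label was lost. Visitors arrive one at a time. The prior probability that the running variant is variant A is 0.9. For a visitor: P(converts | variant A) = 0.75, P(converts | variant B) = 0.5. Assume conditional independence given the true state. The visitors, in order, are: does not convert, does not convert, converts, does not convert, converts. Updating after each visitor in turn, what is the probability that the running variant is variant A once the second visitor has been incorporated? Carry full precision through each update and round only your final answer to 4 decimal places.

After 'does not convert': P(A) = 0.25·0.9000 / (0.25·0.9000 + 0.5·0.1000) ≈ 0.8182
After 'does not convert': P(A) = 0.25·0.8182 / (0.25·0.8182 + 0.5·0.1818) ≈ 0.6923

0.6923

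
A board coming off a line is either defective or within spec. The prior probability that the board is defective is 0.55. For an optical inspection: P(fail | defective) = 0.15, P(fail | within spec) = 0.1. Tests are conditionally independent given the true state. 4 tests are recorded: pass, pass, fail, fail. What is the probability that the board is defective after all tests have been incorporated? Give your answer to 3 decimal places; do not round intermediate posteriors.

0.710

After 'pass': P(defective) = 0.85·0.5500 / (0.85·0.5500 + 0.9·0.4500) ≈ 0.5358
After 'pass': P(defective) = 0.85·0.5358 / (0.85·0.5358 + 0.9·0.4642) ≈ 0.5216
After 'fail': P(defective) = 0.15·0.5216 / (0.15·0.5216 + 0.1·0.4784) ≈ 0.6205
After 'fail': P(defective) = 0.15·0.6205 / (0.15·0.6205 + 0.1·0.3795) ≈ 0.7104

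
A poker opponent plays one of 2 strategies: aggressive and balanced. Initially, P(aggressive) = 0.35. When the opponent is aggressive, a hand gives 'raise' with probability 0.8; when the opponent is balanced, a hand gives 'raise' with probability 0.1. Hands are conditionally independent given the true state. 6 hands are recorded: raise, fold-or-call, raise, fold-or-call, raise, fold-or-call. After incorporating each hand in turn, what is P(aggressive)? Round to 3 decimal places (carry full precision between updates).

0.752

After 'raise': P(aggressive) = 0.8·0.3500 / (0.8·0.3500 + 0.1·0.6500) ≈ 0.8116
After 'fold-or-call': P(aggressive) = 0.2·0.8116 / (0.2·0.8116 + 0.9·0.1884) ≈ 0.4891
After 'raise': P(aggressive) = 0.8·0.4891 / (0.8·0.4891 + 0.1·0.5109) ≈ 0.8845
After 'fold-or-call': P(aggressive) = 0.2·0.8845 / (0.2·0.8845 + 0.9·0.1155) ≈ 0.6299
After 'raise': P(aggressive) = 0.8·0.6299 / (0.8·0.6299 + 0.1·0.3701) ≈ 0.9316
After 'fold-or-call': P(aggressive) = 0.2·0.9316 / (0.2·0.9316 + 0.9·0.0684) ≈ 0.7516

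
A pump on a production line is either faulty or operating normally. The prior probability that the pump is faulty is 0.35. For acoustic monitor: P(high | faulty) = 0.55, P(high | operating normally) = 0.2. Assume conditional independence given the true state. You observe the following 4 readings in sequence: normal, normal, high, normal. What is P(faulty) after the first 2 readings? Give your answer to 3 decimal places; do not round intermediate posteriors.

0.146

Apply Bayes' rule sequentially, carrying P(faulty) forward.
After 'normal': P(faulty) = 0.45·0.3500 / (0.45·0.3500 + 0.8·0.6500) ≈ 0.2325
After 'normal': P(faulty) = 0.45·0.2325 / (0.45·0.2325 + 0.8·0.7675) ≈ 0.1456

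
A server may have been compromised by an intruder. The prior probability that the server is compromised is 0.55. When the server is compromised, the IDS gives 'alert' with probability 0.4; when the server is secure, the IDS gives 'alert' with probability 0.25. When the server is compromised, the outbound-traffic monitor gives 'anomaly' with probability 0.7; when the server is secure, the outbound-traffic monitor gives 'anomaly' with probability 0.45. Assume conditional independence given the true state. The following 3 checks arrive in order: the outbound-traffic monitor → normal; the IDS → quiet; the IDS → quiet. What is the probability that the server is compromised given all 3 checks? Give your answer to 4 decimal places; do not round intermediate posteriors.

After the outbound-traffic monitor='normal': P(compromised) = 0.3·0.5500 / (0.3·0.5500 + 0.55·0.4500) ≈ 0.4000
After the IDS='quiet': P(compromised) = 0.6·0.4000 / (0.6·0.4000 + 0.75·0.6000) ≈ 0.3478
After the IDS='quiet': P(compromised) = 0.6·0.3478 / (0.6·0.3478 + 0.75·0.6522) ≈ 0.2991

0.2991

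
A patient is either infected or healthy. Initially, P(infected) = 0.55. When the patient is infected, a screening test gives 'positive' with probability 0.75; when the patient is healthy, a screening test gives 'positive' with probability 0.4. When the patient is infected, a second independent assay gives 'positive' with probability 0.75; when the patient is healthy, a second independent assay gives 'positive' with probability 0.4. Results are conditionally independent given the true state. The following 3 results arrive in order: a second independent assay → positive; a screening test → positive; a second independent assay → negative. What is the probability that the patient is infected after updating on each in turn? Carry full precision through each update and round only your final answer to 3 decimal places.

0.642

After a second independent assay='positive': P(infected) = 0.75·0.5500 / (0.75·0.5500 + 0.4·0.4500) ≈ 0.6962
After a screening test='positive': P(infected) = 0.75·0.6962 / (0.75·0.6962 + 0.4·0.3038) ≈ 0.8112
After a second independent assay='negative': P(infected) = 0.25·0.8112 / (0.25·0.8112 + 0.6·0.1888) ≈ 0.6416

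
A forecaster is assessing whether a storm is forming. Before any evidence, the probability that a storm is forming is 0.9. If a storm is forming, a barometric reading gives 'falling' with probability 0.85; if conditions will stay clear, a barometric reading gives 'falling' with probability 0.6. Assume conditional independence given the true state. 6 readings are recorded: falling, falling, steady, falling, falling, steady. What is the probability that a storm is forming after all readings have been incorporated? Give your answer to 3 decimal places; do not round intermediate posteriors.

After 'falling': P(storm) = 0.85·0.9000 / (0.85·0.9000 + 0.6·0.1000) ≈ 0.9273
After 'falling': P(storm) = 0.85·0.9273 / (0.85·0.9273 + 0.6·0.0727) ≈ 0.9475
After 'steady': P(storm) = 0.15·0.9475 / (0.15·0.9475 + 0.4·0.0525) ≈ 0.8714
After 'falling': P(storm) = 0.85·0.8714 / (0.85·0.8714 + 0.6·0.1286) ≈ 0.9056
After 'falling': P(storm) = 0.85·0.9056 / (0.85·0.9056 + 0.6·0.0944) ≈ 0.9315
After 'steady': P(storm) = 0.15·0.9315 / (0.15·0.9315 + 0.4·0.0685) ≈ 0.8360

0.836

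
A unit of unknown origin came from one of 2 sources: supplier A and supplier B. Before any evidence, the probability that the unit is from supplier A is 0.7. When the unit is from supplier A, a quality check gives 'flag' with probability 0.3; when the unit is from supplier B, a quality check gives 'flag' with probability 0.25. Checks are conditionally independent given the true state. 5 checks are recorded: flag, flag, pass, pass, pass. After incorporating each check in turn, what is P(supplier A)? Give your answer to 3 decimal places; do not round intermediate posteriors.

0.732

After 'flag': P(supplier A) = 0.3·0.7000 / (0.3·0.7000 + 0.25·0.3000) ≈ 0.7368
After 'flag': P(supplier A) = 0.3·0.7368 / (0.3·0.7368 + 0.25·0.2632) ≈ 0.7706
After 'pass': P(supplier A) = 0.7·0.7706 / (0.7·0.7706 + 0.75·0.2294) ≈ 0.7582
After 'pass': P(supplier A) = 0.7·0.7582 / (0.7·0.7582 + 0.75·0.2418) ≈ 0.7453
After 'pass': P(supplier A) = 0.7·0.7453 / (0.7·0.7453 + 0.75·0.2547) ≈ 0.7320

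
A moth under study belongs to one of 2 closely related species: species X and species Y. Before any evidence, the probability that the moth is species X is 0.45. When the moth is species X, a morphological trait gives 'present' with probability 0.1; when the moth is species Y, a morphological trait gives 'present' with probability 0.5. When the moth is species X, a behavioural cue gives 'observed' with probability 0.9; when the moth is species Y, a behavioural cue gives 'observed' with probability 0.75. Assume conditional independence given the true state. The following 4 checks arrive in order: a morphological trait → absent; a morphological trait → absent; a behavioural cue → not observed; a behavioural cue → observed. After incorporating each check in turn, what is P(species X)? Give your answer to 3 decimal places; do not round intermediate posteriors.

0.560

After a morphological trait='absent': P(species X) = 0.9·0.4500 / (0.9·0.4500 + 0.5·0.5500) ≈ 0.5956
After a morphological trait='absent': P(species X) = 0.9·0.5956 / (0.9·0.5956 + 0.5·0.4044) ≈ 0.7261
After a behavioural cue='not observed': P(species X) = 0.1·0.7261 / (0.1·0.7261 + 0.25·0.2739) ≈ 0.5146
After a behavioural cue='observed': P(species X) = 0.9·0.5146 / (0.9·0.5146 + 0.75·0.4854) ≈ 0.5599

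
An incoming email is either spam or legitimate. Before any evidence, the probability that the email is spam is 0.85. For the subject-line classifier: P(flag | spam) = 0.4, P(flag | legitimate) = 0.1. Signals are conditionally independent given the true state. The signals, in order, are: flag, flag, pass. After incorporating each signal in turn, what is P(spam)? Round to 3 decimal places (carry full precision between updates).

0.984

After 'flag': P(spam) = 0.4·0.8500 / (0.4·0.8500 + 0.1·0.1500) ≈ 0.9577
After 'flag': P(spam) = 0.4·0.9577 / (0.4·0.9577 + 0.1·0.0423) ≈ 0.9891
After 'pass': P(spam) = 0.6·0.9891 / (0.6·0.9891 + 0.9·0.0109) ≈ 0.9837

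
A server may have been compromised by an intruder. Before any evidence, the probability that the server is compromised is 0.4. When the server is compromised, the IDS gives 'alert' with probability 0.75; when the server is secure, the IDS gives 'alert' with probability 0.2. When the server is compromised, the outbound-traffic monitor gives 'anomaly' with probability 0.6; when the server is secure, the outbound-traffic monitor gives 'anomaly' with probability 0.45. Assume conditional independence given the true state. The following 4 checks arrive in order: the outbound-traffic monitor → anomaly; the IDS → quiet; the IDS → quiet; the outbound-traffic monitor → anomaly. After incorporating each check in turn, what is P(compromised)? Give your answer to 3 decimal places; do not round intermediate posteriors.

0.104

After the outbound-traffic monitor='anomaly': P(compromised) = 0.6·0.4000 / (0.6·0.4000 + 0.45·0.6000) ≈ 0.4706
After the IDS='quiet': P(compromised) = 0.25·0.4706 / (0.25·0.4706 + 0.8·0.5294) ≈ 0.2174
After the IDS='quiet': P(compromised) = 0.25·0.2174 / (0.25·0.2174 + 0.8·0.7826) ≈ 0.0799
After the outbound-traffic monitor='anomaly': P(compromised) = 0.6·0.0799 / (0.6·0.0799 + 0.45·0.9201) ≈ 0.1037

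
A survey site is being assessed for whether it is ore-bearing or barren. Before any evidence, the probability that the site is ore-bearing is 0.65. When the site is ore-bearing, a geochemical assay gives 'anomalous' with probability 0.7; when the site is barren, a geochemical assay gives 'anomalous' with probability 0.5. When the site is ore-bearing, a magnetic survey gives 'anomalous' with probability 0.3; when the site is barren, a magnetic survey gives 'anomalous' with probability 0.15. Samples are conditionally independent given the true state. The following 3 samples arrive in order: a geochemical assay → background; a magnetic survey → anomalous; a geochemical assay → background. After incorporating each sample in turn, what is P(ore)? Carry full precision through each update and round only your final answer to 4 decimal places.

After a geochemical assay='background': P(ore) = 0.3·0.6500 / (0.3·0.6500 + 0.5·0.3500) ≈ 0.5270
After a magnetic survey='anomalous': P(ore) = 0.3·0.5270 / (0.3·0.5270 + 0.15·0.4730) ≈ 0.6903
After a geochemical assay='background': P(ore) = 0.3·0.6903 / (0.3·0.6903 + 0.5·0.3097) ≈ 0.5721

0.5721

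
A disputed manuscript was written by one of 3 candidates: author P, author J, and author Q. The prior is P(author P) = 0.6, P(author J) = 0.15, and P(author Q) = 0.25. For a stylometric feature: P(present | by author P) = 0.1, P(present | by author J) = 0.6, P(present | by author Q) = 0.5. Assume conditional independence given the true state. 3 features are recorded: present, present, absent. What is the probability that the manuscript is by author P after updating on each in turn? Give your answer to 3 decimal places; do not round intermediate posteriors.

0.093

After 'present': normaliser = 0.1·0.6000 + 0.6·0.1500 + 0.5·0.2500; P(author P) ≈ 0.2182, P(author J) ≈ 0.3273, P(author Q) ≈ 0.4545
After 'present': normaliser = 0.1·0.2182 + 0.6·0.3273 + 0.5·0.4545; P(author P) ≈ 0.0490, P(author J) ≈ 0.4408, P(author Q) ≈ 0.5102
After 'absent': normaliser = 0.9·0.0490 + 0.4·0.4408 + 0.5·0.5102; P(author P) ≈ 0.0927, P(author J) ≈ 0.3708, P(author Q) ≈ 0.5365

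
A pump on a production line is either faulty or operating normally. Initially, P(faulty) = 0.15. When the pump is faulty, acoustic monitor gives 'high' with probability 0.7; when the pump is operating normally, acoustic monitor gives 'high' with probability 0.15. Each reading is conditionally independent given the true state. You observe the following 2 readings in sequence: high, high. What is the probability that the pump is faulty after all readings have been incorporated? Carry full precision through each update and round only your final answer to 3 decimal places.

0.794

After 'high': P(faulty) = 0.7·0.1500 / (0.7·0.1500 + 0.15·0.8500) ≈ 0.4516
After 'high': P(faulty) = 0.7·0.4516 / (0.7·0.4516 + 0.15·0.5484) ≈ 0.7935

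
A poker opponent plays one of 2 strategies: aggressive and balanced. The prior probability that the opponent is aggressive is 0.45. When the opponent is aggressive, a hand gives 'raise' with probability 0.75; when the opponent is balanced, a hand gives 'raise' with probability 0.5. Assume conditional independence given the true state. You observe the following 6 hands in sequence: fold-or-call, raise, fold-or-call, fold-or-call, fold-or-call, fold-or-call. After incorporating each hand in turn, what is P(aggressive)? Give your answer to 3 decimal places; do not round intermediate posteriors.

Each posterior becomes the prior for the next update.
After 'fold-or-call': P(aggressive) = 0.25·0.4500 / (0.25·0.4500 + 0.5·0.5500) ≈ 0.2903
After 'raise': P(aggressive) = 0.75·0.2903 / (0.75·0.2903 + 0.5·0.7097) ≈ 0.3803
After 'fold-or-call': P(aggressive) = 0.25·0.3803 / (0.25·0.3803 + 0.5·0.6197) ≈ 0.2348
After 'fold-or-call': P(aggressive) = 0.25·0.2348 / (0.25·0.2348 + 0.5·0.7652) ≈ 0.1330
After 'fold-or-call': P(aggressive) = 0.25·0.1330 / (0.25·0.1330 + 0.5·0.8670) ≈ 0.0712
After 'fold-or-call': P(aggressive) = 0.25·0.0712 / (0.25·0.0712 + 0.5·0.9288) ≈ 0.0369

0.037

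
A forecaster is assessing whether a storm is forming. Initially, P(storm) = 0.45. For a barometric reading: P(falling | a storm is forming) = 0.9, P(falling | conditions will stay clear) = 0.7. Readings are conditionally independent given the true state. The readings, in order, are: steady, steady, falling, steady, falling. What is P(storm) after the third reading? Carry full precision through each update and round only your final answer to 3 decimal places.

0.105

Apply Bayes' rule sequentially, carrying P(storm) forward.
After 'steady': P(storm) = 0.1·0.4500 / (0.1·0.4500 + 0.3·0.5500) ≈ 0.2143
After 'steady': P(storm) = 0.1·0.2143 / (0.1·0.2143 + 0.3·0.7857) ≈ 0.0833
After 'falling': P(storm) = 0.9·0.0833 / (0.9·0.0833 + 0.7·0.9167) ≈ 0.1047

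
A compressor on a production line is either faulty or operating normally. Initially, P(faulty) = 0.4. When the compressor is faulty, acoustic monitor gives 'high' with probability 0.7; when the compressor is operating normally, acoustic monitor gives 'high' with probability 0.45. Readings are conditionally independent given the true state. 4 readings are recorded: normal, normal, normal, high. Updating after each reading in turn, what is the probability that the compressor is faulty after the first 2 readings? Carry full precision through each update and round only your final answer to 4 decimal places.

0.1655

After 'normal': P(faulty) = 0.3·0.4000 / (0.3·0.4000 + 0.55·0.6000) ≈ 0.2667
After 'normal': P(faulty) = 0.3·0.2667 / (0.3·0.2667 + 0.55·0.7333) ≈ 0.1655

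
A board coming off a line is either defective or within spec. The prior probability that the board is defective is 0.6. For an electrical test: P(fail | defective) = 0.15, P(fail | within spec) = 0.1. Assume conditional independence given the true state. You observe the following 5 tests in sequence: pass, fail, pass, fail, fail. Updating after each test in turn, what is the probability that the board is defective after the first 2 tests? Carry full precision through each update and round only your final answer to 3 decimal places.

0.680

Apply Bayes' rule sequentially, carrying P(defective) forward.
After 'pass': P(defective) = 0.85·0.6000 / (0.85·0.6000 + 0.9·0.4000) ≈ 0.5862
After 'fail': P(defective) = 0.15·0.5862 / (0.15·0.5862 + 0.1·0.4138) ≈ 0.6800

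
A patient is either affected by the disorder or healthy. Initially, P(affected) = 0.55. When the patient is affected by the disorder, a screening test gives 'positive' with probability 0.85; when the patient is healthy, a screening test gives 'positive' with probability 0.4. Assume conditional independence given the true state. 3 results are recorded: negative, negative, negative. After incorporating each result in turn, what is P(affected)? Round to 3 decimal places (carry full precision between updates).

After 'negative': P(affected) = 0.15·0.5500 / (0.15·0.5500 + 0.6·0.4500) ≈ 0.2340
After 'negative': P(affected) = 0.15·0.2340 / (0.15·0.2340 + 0.6·0.7660) ≈ 0.0710
After 'negative': P(affected) = 0.15·0.0710 / (0.15·0.0710 + 0.6·0.9290) ≈ 0.0187

0.019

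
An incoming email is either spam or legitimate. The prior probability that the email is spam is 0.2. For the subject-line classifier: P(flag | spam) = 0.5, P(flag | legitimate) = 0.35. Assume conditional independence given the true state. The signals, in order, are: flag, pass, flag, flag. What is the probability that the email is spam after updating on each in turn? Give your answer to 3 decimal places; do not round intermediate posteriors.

After 'flag': P(spam) = 0.5·0.2000 / (0.5·0.2000 + 0.35·0.8000) ≈ 0.2632
After 'pass': P(spam) = 0.5·0.2632 / (0.5·0.2632 + 0.65·0.7368) ≈ 0.2155
After 'flag': P(spam) = 0.5·0.2155 / (0.5·0.2155 + 0.35·0.7845) ≈ 0.2818
After 'flag': P(spam) = 0.5·0.2818 / (0.5·0.2818 + 0.35·0.7182) ≈ 0.3592

0.359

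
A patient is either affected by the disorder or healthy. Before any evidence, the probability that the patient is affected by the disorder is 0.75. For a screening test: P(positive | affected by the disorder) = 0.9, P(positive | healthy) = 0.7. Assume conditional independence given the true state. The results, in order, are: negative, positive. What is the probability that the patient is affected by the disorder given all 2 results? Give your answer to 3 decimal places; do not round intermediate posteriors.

After 'negative': P(affected) = 0.1·0.7500 / (0.1·0.7500 + 0.3·0.2500) ≈ 0.5000
After 'positive': P(affected) = 0.9·0.5000 / (0.9·0.5000 + 0.7·0.5000) ≈ 0.5625

0.563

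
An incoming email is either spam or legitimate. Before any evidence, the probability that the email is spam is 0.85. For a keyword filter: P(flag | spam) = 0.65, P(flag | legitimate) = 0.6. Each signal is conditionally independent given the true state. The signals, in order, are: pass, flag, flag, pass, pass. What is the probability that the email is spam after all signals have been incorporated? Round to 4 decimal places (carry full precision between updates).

After 'pass': P(spam) = 0.35·0.8500 / (0.35·0.8500 + 0.4·0.1500) ≈ 0.8322
After 'flag': P(spam) = 0.65·0.8322 / (0.65·0.8322 + 0.6·0.1678) ≈ 0.8431
After 'flag': P(spam) = 0.65·0.8431 / (0.65·0.8431 + 0.6·0.1569) ≈ 0.8534
After 'pass': P(spam) = 0.35·0.8534 / (0.35·0.8534 + 0.4·0.1466) ≈ 0.8358
After 'pass': P(spam) = 0.35·0.8358 / (0.35·0.8358 + 0.4·0.1642) ≈ 0.8167

0.8167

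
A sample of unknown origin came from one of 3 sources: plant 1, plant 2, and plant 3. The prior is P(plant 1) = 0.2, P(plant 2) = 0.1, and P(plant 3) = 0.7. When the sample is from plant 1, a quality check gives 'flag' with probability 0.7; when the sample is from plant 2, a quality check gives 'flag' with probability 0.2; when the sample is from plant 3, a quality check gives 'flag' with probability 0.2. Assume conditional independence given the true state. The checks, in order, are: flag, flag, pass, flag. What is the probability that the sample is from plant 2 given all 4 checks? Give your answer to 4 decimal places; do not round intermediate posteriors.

After 'flag': normaliser = 0.7·0.2000 + 0.2·0.1000 + 0.2·0.7000; P(plant 1) ≈ 0.4667, P(plant 2) ≈ 0.0667, P(plant 3) ≈ 0.4667
After 'flag': normaliser = 0.7·0.4667 + 0.2·0.0667 + 0.2·0.4667; P(plant 1) ≈ 0.7538, P(plant 2) ≈ 0.0308, P(plant 3) ≈ 0.2154
After 'pass': normaliser = 0.3·0.7538 + 0.8·0.0308 + 0.8·0.2154; P(plant 1) ≈ 0.5345, P(plant 2) ≈ 0.0582, P(plant 3) ≈ 0.4073
After 'flag': normaliser = 0.7·0.5345 + 0.2·0.0582 + 0.2·0.4073; P(plant 1) ≈ 0.8008, P(plant 2) ≈ 0.0249, P(plant 3) ≈ 0.1743

0.0249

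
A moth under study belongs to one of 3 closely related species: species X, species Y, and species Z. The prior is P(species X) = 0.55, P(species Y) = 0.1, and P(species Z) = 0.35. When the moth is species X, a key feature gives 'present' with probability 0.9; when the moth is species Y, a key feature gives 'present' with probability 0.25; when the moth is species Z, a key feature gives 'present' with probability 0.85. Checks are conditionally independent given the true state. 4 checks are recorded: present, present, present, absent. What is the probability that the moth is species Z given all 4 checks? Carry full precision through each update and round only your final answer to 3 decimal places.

0.439

After 'present': normaliser = 0.9·0.5500 + 0.25·0.1000 + 0.85·0.3500; P(species X) ≈ 0.6055, P(species Y) ≈ 0.0306, P(species Z) ≈ 0.3639
After 'present': normaliser = 0.9·0.6055 + 0.25·0.0306 + 0.85·0.3639; P(species X) ≈ 0.6323, P(species Y) ≈ 0.0089, P(species Z) ≈ 0.3589
After 'present': normaliser = 0.9·0.6323 + 0.25·0.0089 + 0.85·0.3589; P(species X) ≈ 0.6494, P(species Y) ≈ 0.0025, P(species Z) ≈ 0.3481
After 'absent': normaliser = 0.1·0.6494 + 0.75·0.0025 + 0.15·0.3481; P(species X) ≈ 0.5454, P(species Y) ≈ 0.0159, P(species Z) ≈ 0.4386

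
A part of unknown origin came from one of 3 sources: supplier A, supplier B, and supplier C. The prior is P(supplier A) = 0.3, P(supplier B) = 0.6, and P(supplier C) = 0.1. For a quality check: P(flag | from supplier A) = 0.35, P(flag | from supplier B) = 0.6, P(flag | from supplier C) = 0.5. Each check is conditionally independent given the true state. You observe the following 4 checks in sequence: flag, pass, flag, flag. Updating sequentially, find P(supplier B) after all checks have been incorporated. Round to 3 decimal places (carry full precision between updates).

After 'flag': normaliser = 0.35·0.3000 + 0.6·0.6000 + 0.5·0.1000; P(supplier A) ≈ 0.2039, P(supplier B) ≈ 0.6990, P(supplier C) ≈ 0.0971
After 'pass': normaliser = 0.65·0.2039 + 0.4·0.6990 + 0.5·0.0971; P(supplier A) ≈ 0.2877, P(supplier B) ≈ 0.6070, P(supplier C) ≈ 0.1054
After 'flag': normaliser = 0.35·0.2877 + 0.6·0.6070 + 0.5·0.1054; P(supplier A) ≈ 0.1945, P(supplier B) ≈ 0.7037, P(supplier C) ≈ 0.1018
After 'flag': normaliser = 0.35·0.1945 + 0.6·0.7037 + 0.5·0.1018; P(supplier A) ≈ 0.1258, P(supplier B) ≈ 0.7801, P(supplier C) ≈ 0.0941

0.780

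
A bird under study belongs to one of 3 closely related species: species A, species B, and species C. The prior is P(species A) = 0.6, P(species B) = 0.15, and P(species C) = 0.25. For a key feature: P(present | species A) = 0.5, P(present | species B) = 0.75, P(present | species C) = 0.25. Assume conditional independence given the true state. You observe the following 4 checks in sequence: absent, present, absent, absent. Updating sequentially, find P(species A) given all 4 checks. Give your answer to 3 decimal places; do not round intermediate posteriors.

Apply Bayes' rule sequentially, carrying P(species A) forward.
After 'absent': normaliser = 0.5·0.6000 + 0.25·0.1500 + 0.75·0.2500; P(species A) ≈ 0.5714, P(species B) ≈ 0.0714, P(species C) ≈ 0.3571
After 'present': normaliser = 0.5·0.5714 + 0.75·0.0714 + 0.25·0.3571; P(species A) ≈ 0.6667, P(species B) ≈ 0.1250, P(species C) ≈ 0.2083
After 'absent': normaliser = 0.5·0.6667 + 0.25·0.1250 + 0.75·0.2083; P(species A) ≈ 0.6400, P(species B) ≈ 0.0600, P(species C) ≈ 0.3000
After 'absent': normaliser = 0.5·0.6400 + 0.25·0.0600 + 0.75·0.3000; P(species A) ≈ 0.5714, P(species B) ≈ 0.0268, P(species C) ≈ 0.4018

0.571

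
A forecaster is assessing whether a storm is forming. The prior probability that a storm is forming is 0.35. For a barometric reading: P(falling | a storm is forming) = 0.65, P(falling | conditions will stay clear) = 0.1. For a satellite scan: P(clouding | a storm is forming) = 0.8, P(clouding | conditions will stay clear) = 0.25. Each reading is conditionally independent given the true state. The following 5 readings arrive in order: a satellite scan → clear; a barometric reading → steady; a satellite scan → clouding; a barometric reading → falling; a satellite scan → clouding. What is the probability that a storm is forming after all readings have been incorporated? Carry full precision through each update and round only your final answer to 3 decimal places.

0.788

Apply Bayes' rule sequentially, carrying P(storm) forward.
After a satellite scan='clear': P(storm) = 0.2·0.3500 / (0.2·0.3500 + 0.75·0.6500) ≈ 0.1256
After a barometric reading='steady': P(storm) = 0.35·0.1256 / (0.35·0.1256 + 0.9·0.8744) ≈ 0.0529
After a satellite scan='clouding': P(storm) = 0.8·0.0529 / (0.8·0.0529 + 0.25·0.9471) ≈ 0.1516
After a barometric reading='falling': P(storm) = 0.65·0.1516 / (0.65·0.1516 + 0.1·0.8484) ≈ 0.5374
After a satellite scan='clouding': P(storm) = 0.8·0.5374 / (0.8·0.5374 + 0.25·0.4626) ≈ 0.7880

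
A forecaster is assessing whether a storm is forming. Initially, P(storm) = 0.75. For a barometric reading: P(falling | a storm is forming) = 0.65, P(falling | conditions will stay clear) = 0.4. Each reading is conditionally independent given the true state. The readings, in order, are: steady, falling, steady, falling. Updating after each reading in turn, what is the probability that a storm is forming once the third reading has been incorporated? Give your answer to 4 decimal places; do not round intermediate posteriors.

0.6239

After 'steady': P(storm) = 0.35·0.7500 / (0.35·0.7500 + 0.6·0.2500) ≈ 0.6364
After 'falling': P(storm) = 0.65·0.6364 / (0.65·0.6364 + 0.4·0.3636) ≈ 0.7398
After 'steady': P(storm) = 0.35·0.7398 / (0.35·0.7398 + 0.6·0.2602) ≈ 0.6239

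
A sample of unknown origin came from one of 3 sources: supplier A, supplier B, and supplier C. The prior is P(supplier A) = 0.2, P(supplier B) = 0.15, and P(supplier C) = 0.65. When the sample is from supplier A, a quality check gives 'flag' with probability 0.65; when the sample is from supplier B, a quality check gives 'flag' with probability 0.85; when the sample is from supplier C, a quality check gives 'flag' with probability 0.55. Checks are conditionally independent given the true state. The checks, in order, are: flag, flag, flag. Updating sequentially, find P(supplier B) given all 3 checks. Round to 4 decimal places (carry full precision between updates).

0.3610

After 'flag': normaliser = 0.65·0.2000 + 0.85·0.1500 + 0.55·0.6500; P(supplier A) ≈ 0.2114, P(supplier B) ≈ 0.2073, P(supplier C) ≈ 0.5813
After 'flag': normaliser = 0.65·0.2114 + 0.85·0.2073 + 0.55·0.5813; P(supplier A) ≈ 0.2169, P(supplier B) ≈ 0.2782, P(supplier C) ≈ 0.5048
After 'flag': normaliser = 0.65·0.2169 + 0.85·0.2782 + 0.55·0.5048; P(supplier A) ≈ 0.2152, P(supplier B) ≈ 0.3610, P(supplier C) ≈ 0.4238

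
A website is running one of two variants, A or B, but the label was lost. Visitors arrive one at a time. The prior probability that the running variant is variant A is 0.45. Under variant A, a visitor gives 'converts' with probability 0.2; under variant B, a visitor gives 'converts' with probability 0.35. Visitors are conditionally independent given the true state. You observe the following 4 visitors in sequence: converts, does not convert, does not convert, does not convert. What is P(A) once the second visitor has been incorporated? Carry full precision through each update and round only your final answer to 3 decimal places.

After 'converts': P(A) = 0.2·0.4500 / (0.2·0.4500 + 0.35·0.5500) ≈ 0.3186
After 'does not convert': P(A) = 0.8·0.3186 / (0.8·0.3186 + 0.65·0.6814) ≈ 0.3653

0.365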